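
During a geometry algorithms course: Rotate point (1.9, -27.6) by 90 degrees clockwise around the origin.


90° CW: (x,y) -> (y, -x)
(1.9,-27.6) -> (-27.6, -1.9)

(-27.6, -1.9)


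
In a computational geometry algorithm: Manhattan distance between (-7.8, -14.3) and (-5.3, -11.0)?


|(-7.8)-(-5.3)| + |(-14.3)-(-11)| = 2.5 + 3.3 = 5.8

5.8


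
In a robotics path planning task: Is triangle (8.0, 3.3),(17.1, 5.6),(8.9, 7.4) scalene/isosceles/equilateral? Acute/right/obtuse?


Side lengths squared: AB^2=88.1, BC^2=70.48, CA^2=17.62
Sorted: [17.62, 70.48, 88.1]
By sides: Scalene, By angles: Right

Scalene, Right


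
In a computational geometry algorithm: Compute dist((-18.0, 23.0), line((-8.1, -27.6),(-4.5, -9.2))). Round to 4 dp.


|cross product| = 364.32
|line direction| = sqrt(351.52) = 18.7489
Distance = 364.32/sqrt(351.52) = 19.4316

19.4316


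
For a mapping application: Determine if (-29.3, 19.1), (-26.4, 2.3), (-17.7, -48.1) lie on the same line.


Cross product: ((-26.4)-(-29.3))*((-48.1)-19.1) - (2.3-19.1)*((-17.7)-(-29.3))
= 0

Yes, collinear


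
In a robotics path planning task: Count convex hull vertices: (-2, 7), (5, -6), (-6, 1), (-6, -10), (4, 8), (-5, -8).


Convex hull vertices (CCW): (-6, -10), (5, -6), (4, 8), (-2, 7), (-6, 1)
Count = 5

5


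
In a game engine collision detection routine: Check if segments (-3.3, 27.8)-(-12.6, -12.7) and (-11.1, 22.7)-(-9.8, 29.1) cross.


Cross products: d1=-43.29, d2=-36.42, d3=-268.47, d4=-275.34
d1*d2 < 0 and d3*d4 < 0? no

No, they don't intersect


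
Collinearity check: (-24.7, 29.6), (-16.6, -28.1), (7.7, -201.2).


Cross product: ((-16.6)-(-24.7))*((-201.2)-29.6) - ((-28.1)-29.6)*(7.7-(-24.7))
= 0

Yes, collinear


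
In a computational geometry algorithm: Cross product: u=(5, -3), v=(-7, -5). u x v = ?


u x v = u_x*v_y - u_y*v_x = 5*(-5) - (-3)*(-7)
= (-25) - 21 = -46

-46


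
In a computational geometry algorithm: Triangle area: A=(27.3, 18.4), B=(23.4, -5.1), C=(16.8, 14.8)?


Area = |x_A(y_B-y_C) + x_B(y_C-y_A) + x_C(y_A-y_B)|/2
= |(-543.27) + (-84.24) + 394.8|/2
= 232.71/2 = 116.355

116.355


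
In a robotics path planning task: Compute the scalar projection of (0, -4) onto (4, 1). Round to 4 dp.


u.v = -4, |v| = sqrt(17) = 4.1231
Scalar projection = u.v / |v| = -4 / sqrt(17) = -0.9701

-0.9701


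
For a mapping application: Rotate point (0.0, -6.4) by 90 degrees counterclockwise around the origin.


90° CCW: (x,y) -> (-y, x)
(0,-6.4) -> (6.4, 0)

(6.4, 0)


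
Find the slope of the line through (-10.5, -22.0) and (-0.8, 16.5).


slope = (y2-y1)/(x2-x1) = (16.5-(-22))/((-0.8)-(-10.5)) = 38.5/9.7 = 3.9691

3.9691


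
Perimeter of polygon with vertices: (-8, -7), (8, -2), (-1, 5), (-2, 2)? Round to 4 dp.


Sides: (-8, -7)->(8, -2): sqrt(281) = 16.763055, (8, -2)->(-1, 5): sqrt(130) = 11.401754, (-1, 5)->(-2, 2): sqrt(10) = 3.162278, (-2, 2)->(-8, -7): sqrt(117) = 10.816654
Sum = 42.143741
Perimeter = 42.1437

42.1437


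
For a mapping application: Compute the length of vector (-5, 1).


|u| = sqrt((-5)^2 + 1^2) = sqrt(26) = 5.099

5.099


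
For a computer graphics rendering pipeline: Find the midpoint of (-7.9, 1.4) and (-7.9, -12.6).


M = (((-7.9)+(-7.9))/2, (1.4+(-12.6))/2)
= (-7.9, -5.6)

(-7.9, -5.6)


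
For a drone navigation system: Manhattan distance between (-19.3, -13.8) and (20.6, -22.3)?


|(-19.3)-20.6| + |(-13.8)-(-22.3)| = 39.9 + 8.5 = 48.4

48.4


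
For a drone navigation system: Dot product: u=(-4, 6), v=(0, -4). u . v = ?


u . v = u_x*v_x + u_y*v_y = (-4)*0 + 6*(-4)
= 0 + (-24) = -24

-24


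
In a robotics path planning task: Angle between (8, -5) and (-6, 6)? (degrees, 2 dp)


u.v = -78, |u| = sqrt(89) = 9.434, |v| = sqrt(72) = 8.4853
cos(theta) = u.v/(|u||v|) = -78/sqrt(6408) = -0.974391
theta = acos(-0.974391) = 167.01 degrees

167.01 degrees


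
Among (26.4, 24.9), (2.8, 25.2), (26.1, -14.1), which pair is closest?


d(P0,P1) = 23.6019, d(P0,P2) = 39.0012, d(P1,P2) = 45.6879
Closest: P0 and P1

Closest pair: (26.4, 24.9) and (2.8, 25.2), distance = 23.6019


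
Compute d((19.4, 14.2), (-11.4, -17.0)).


dx=-30.8, dy=-31.2
d^2 = (-30.8)^2 + (-31.2)^2 = 1922.08
d = sqrt(1922.08) = 43.8415

43.8415


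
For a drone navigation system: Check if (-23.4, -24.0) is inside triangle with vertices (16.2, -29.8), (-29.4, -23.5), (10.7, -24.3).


Cross products: AB x AP = -15, BC x BP = -15.25, CA x CP = -185.9
All same sign? yes

Yes, inside


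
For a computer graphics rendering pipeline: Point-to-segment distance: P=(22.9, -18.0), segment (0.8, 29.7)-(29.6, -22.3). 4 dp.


Project P onto AB: t = 0.8821 (clamped to [0,1])
Closest point on segment: (26.2047, -16.1697)
Distance: 3.7778

3.7778


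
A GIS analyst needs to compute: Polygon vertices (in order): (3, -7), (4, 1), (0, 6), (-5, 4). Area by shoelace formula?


Shoelace sum: (3*1 - 4*(-7)) + (4*6 - 0*1) + (0*4 - (-5)*6) + ((-5)*(-7) - 3*4)
= 108
Area = |108|/2 = 54

54


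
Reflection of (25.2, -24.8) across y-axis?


Reflection over y-axis: (x,y) -> (-x,y)
(25.2, -24.8) -> (-25.2, -24.8)

(-25.2, -24.8)


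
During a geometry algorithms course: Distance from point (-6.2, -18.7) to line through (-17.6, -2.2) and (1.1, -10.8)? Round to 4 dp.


|cross product| = 210.51
|line direction| = sqrt(423.65) = 20.5828
Distance = 210.51/sqrt(423.65) = 10.2275

10.2275


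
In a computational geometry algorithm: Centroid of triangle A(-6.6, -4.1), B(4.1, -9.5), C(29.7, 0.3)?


Centroid = ((x_A+x_B+x_C)/3, (y_A+y_B+y_C)/3)
= (((-6.6)+4.1+29.7)/3, ((-4.1)+(-9.5)+0.3)/3)
= (9.0667, -4.4333)

(9.0667, -4.4333)


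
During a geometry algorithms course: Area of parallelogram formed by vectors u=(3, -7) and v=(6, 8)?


|u x v| = |3*8 - (-7)*6|
= |24 - (-42)| = 66

66


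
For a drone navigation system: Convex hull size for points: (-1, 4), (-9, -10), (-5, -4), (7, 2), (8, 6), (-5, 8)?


Convex hull vertices (CCW): (-9, -10), (7, 2), (8, 6), (-5, 8)
Count = 4

4


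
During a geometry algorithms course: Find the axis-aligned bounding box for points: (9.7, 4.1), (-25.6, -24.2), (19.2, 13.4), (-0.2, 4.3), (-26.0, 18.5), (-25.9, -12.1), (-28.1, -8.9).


x range: [-28.1, 19.2]
y range: [-24.2, 18.5]
Bounding box: (-28.1,-24.2) to (19.2,18.5)

(-28.1,-24.2) to (19.2,18.5)


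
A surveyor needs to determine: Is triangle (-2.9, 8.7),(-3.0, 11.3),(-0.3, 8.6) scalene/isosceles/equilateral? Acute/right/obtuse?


Side lengths squared: AB^2=6.77, BC^2=14.58, CA^2=6.77
Sorted: [6.77, 6.77, 14.58]
By sides: Isosceles, By angles: Obtuse

Isosceles, Obtuse


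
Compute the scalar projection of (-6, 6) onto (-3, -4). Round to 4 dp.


u.v = -6, |v| = sqrt(25) = 5
Scalar projection = u.v / |v| = -6 / sqrt(25) = -1.2

-1.2


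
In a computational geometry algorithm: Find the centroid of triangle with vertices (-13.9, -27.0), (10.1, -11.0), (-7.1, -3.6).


Centroid = ((x_A+x_B+x_C)/3, (y_A+y_B+y_C)/3)
= (((-13.9)+10.1+(-7.1))/3, ((-27)+(-11)+(-3.6))/3)
= (-3.6333, -13.8667)

(-3.6333, -13.8667)


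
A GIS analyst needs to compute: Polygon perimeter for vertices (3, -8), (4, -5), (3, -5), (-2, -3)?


Sides: (3, -8)->(4, -5): sqrt(10) = 3.162278, (4, -5)->(3, -5): sqrt(1) = 1, (3, -5)->(-2, -3): sqrt(29) = 5.385165, (-2, -3)->(3, -8): sqrt(50) = 7.071068
Sum = 16.618511
Perimeter = 16.6185

16.6185


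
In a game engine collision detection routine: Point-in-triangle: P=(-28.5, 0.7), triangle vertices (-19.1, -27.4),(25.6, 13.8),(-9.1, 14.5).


Cross products: AB x AP = 1643.35, BC x BP = 492.44, CA x CP = -674.86
All same sign? no

No, outside


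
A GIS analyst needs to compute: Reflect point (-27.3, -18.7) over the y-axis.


Reflection over y-axis: (x,y) -> (-x,y)
(-27.3, -18.7) -> (27.3, -18.7)

(27.3, -18.7)


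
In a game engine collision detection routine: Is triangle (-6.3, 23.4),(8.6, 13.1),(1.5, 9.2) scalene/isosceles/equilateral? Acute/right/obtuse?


Side lengths squared: AB^2=328.1, BC^2=65.62, CA^2=262.48
Sorted: [65.62, 262.48, 328.1]
By sides: Scalene, By angles: Right

Scalene, Right


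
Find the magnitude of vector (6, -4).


|u| = sqrt(6^2 + (-4)^2) = sqrt(52) = 7.2111

7.2111


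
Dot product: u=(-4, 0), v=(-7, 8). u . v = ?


u . v = u_x*v_x + u_y*v_y = (-4)*(-7) + 0*8
= 28 + 0 = 28

28


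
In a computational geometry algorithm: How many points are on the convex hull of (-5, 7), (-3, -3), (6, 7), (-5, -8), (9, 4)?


Convex hull vertices (CCW): (-5, -8), (9, 4), (6, 7), (-5, 7)
Count = 4

4


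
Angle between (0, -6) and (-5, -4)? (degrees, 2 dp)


u.v = 24, |u| = sqrt(36) = 6, |v| = sqrt(41) = 6.4031
cos(theta) = u.v/(|u||v|) = 24/sqrt(1476) = 0.624695
theta = acos(0.624695) = 51.34 degrees

51.34 degrees


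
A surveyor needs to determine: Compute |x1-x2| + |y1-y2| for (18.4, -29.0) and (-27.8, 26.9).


|18.4-(-27.8)| + |(-29)-26.9| = 46.2 + 55.9 = 102.1

102.1


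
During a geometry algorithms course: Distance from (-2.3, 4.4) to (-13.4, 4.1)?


dx=-11.1, dy=-0.3
d^2 = (-11.1)^2 + (-0.3)^2 = 123.3
d = sqrt(123.3) = 11.1041

11.1041


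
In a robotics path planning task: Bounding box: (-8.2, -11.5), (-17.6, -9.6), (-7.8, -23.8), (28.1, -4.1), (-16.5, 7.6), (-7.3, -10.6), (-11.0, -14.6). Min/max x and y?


x range: [-17.6, 28.1]
y range: [-23.8, 7.6]
Bounding box: (-17.6,-23.8) to (28.1,7.6)

(-17.6,-23.8) to (28.1,7.6)


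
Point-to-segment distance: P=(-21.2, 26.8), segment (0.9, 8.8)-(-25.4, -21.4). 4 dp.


Project P onto AB: t = 0.0235 (clamped to [0,1])
Closest point on segment: (0.2829, 8.0914)
Distance: 28.4873

28.4873


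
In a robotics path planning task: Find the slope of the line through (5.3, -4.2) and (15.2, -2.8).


slope = (y2-y1)/(x2-x1) = ((-2.8)-(-4.2))/(15.2-5.3) = 1.4/9.9 = 0.1414

0.1414


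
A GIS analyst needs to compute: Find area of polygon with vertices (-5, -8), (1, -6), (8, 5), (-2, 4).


Shoelace sum: ((-5)*(-6) - 1*(-8)) + (1*5 - 8*(-6)) + (8*4 - (-2)*5) + ((-2)*(-8) - (-5)*4)
= 169
Area = |169|/2 = 84.5

84.5


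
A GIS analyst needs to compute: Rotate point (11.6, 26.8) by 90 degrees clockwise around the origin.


90° CW: (x,y) -> (y, -x)
(11.6,26.8) -> (26.8, -11.6)

(26.8, -11.6)


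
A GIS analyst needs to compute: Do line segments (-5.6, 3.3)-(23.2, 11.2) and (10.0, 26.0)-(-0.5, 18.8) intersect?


Cross products: d1=126.03, d2=250.44, d3=530.52, d4=406.11
d1*d2 < 0 and d3*d4 < 0? no

No, they don't intersect


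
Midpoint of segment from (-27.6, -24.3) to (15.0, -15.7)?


M = (((-27.6)+15)/2, ((-24.3)+(-15.7))/2)
= (-6.3, -20)

(-6.3, -20)


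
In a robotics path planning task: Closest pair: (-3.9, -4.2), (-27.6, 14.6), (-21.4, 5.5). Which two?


d(P0,P1) = 30.2511, d(P0,P2) = 20.0085, d(P1,P2) = 11.0114
Closest: P1 and P2

Closest pair: (-27.6, 14.6) and (-21.4, 5.5), distance = 11.0114


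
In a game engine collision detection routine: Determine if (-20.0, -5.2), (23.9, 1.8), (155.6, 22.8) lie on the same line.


Cross product: (23.9-(-20))*(22.8-(-5.2)) - (1.8-(-5.2))*(155.6-(-20))
= 0

Yes, collinear


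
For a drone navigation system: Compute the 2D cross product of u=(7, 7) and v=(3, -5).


u x v = u_x*v_y - u_y*v_x = 7*(-5) - 7*3
= (-35) - 21 = -56

-56


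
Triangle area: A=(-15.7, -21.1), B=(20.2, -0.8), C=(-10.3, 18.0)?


Area = |x_A(y_B-y_C) + x_B(y_C-y_A) + x_C(y_A-y_B)|/2
= |295.16 + 789.82 + 209.09|/2
= 1294.07/2 = 647.035

647.035


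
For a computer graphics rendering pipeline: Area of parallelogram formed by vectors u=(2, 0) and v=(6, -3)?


|u x v| = |2*(-3) - 0*6|
= |(-6) - 0| = 6

6


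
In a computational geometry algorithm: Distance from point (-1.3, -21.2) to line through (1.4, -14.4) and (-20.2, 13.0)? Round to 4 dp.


|cross product| = 220.86
|line direction| = sqrt(1217.32) = 34.8901
Distance = 220.86/sqrt(1217.32) = 6.3302

6.3302


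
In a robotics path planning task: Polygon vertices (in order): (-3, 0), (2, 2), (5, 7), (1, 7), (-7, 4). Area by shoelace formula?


Shoelace sum: ((-3)*2 - 2*0) + (2*7 - 5*2) + (5*7 - 1*7) + (1*4 - (-7)*7) + ((-7)*0 - (-3)*4)
= 91
Area = |91|/2 = 45.5

45.5


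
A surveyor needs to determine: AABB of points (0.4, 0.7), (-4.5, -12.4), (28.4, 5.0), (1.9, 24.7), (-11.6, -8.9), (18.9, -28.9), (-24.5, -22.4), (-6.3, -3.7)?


x range: [-24.5, 28.4]
y range: [-28.9, 24.7]
Bounding box: (-24.5,-28.9) to (28.4,24.7)

(-24.5,-28.9) to (28.4,24.7)


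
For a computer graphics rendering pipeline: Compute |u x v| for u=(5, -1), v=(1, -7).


|u x v| = |5*(-7) - (-1)*1|
= |(-35) - (-1)| = 34

34


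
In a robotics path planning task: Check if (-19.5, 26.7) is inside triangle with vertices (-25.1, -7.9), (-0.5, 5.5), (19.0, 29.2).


Cross products: AB x AP = 776.12, BC x BP = 863.7, CA x CP = -1318.1
All same sign? no

No, outside


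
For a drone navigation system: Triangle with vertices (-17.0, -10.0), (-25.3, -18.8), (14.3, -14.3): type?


Side lengths squared: AB^2=146.33, BC^2=1588.41, CA^2=998.18
Sorted: [146.33, 998.18, 1588.41]
By sides: Scalene, By angles: Obtuse

Scalene, Obtuse


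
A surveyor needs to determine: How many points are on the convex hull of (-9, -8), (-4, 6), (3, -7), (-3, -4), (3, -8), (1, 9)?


Convex hull vertices (CCW): (-9, -8), (3, -8), (3, -7), (1, 9), (-4, 6)
Count = 5

5


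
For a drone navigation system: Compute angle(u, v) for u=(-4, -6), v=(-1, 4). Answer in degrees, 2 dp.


u.v = -20, |u| = sqrt(52) = 7.2111, |v| = sqrt(17) = 4.1231
cos(theta) = u.v/(|u||v|) = -20/sqrt(884) = -0.672673
theta = acos(-0.672673) = 132.27 degrees

132.27 degrees


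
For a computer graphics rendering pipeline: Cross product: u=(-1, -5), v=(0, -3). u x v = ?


u x v = u_x*v_y - u_y*v_x = (-1)*(-3) - (-5)*0
= 3 - 0 = 3

3


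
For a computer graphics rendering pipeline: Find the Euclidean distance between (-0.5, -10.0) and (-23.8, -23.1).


dx=-23.3, dy=-13.1
d^2 = (-23.3)^2 + (-13.1)^2 = 714.5
d = sqrt(714.5) = 26.7301

26.7301


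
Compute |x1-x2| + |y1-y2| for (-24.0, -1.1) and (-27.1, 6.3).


|(-24)-(-27.1)| + |(-1.1)-6.3| = 3.1 + 7.4 = 10.5

10.5


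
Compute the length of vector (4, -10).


|u| = sqrt(4^2 + (-10)^2) = sqrt(116) = 10.7703

10.7703


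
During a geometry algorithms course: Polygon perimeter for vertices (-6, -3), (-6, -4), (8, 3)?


Sides: (-6, -3)->(-6, -4): sqrt(1) = 1, (-6, -4)->(8, 3): sqrt(245) = 15.652476, (8, 3)->(-6, -3): sqrt(232) = 15.231546
Sum = 31.884022
Perimeter = 31.884

31.884


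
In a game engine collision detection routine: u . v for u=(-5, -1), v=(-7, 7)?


u . v = u_x*v_x + u_y*v_y = (-5)*(-7) + (-1)*7
= 35 + (-7) = 28

28


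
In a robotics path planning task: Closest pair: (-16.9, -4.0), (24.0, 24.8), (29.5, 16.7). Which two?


d(P0,P1) = 50.0225, d(P0,P2) = 50.808, d(P1,P2) = 9.7908
Closest: P1 and P2

Closest pair: (24.0, 24.8) and (29.5, 16.7), distance = 9.7908


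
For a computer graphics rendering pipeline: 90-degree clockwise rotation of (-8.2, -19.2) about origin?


90° CW: (x,y) -> (y, -x)
(-8.2,-19.2) -> (-19.2, 8.2)

(-19.2, 8.2)


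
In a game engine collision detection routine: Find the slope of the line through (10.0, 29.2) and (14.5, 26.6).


slope = (y2-y1)/(x2-x1) = (26.6-29.2)/(14.5-10) = (-2.6)/4.5 = -0.5778

-0.5778


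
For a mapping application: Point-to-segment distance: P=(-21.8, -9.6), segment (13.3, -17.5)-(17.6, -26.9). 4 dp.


Project P onto AB: t = 0 (clamped to [0,1])
Closest point on segment: (13.3, -17.5)
Distance: 35.978

35.978


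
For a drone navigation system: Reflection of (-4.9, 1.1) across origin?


Reflection over origin: (x,y) -> (-x,-y)
(-4.9, 1.1) -> (4.9, -1.1)

(4.9, -1.1)


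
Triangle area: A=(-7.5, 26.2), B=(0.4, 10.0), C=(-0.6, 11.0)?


Area = |x_A(y_B-y_C) + x_B(y_C-y_A) + x_C(y_A-y_B)|/2
= |7.5 + (-6.08) + (-9.72)|/2
= 8.3/2 = 4.15

4.15


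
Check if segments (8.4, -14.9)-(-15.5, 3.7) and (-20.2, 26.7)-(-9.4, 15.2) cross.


Cross products: d1=-120.38, d2=-194.35, d3=-462.28, d4=-388.31
d1*d2 < 0 and d3*d4 < 0? no

No, they don't intersect


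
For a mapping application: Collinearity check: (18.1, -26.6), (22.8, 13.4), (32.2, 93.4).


Cross product: (22.8-18.1)*(93.4-(-26.6)) - (13.4-(-26.6))*(32.2-18.1)
= 0

Yes, collinear


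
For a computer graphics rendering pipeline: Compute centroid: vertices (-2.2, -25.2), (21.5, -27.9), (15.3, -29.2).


Centroid = ((x_A+x_B+x_C)/3, (y_A+y_B+y_C)/3)
= (((-2.2)+21.5+15.3)/3, ((-25.2)+(-27.9)+(-29.2))/3)
= (11.5333, -27.4333)

(11.5333, -27.4333)


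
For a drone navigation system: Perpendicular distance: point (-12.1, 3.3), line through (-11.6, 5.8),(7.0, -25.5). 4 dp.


|cross product| = 62.15
|line direction| = sqrt(1325.65) = 36.4095
Distance = 62.15/sqrt(1325.65) = 1.707

1.707


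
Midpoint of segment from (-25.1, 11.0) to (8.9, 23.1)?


M = (((-25.1)+8.9)/2, (11+23.1)/2)
= (-8.1, 17.05)

(-8.1, 17.05)


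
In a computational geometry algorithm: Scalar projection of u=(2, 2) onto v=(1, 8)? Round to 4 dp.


u.v = 18, |v| = sqrt(65) = 8.0623
Scalar projection = u.v / |v| = 18 / sqrt(65) = 2.2326

2.2326


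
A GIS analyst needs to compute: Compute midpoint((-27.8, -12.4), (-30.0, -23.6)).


M = (((-27.8)+(-30))/2, ((-12.4)+(-23.6))/2)
= (-28.9, -18)

(-28.9, -18)


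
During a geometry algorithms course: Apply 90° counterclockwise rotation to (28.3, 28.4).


90° CCW: (x,y) -> (-y, x)
(28.3,28.4) -> (-28.4, 28.3)

(-28.4, 28.3)


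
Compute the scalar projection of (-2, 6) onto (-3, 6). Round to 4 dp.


u.v = 42, |v| = sqrt(45) = 6.7082
Scalar projection = u.v / |v| = 42 / sqrt(45) = 6.261

6.261


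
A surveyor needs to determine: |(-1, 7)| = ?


|u| = sqrt((-1)^2 + 7^2) = sqrt(50) = 7.0711

7.0711


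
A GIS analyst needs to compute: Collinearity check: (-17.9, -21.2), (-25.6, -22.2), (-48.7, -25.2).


Cross product: ((-25.6)-(-17.9))*((-25.2)-(-21.2)) - ((-22.2)-(-21.2))*((-48.7)-(-17.9))
= 0

Yes, collinear


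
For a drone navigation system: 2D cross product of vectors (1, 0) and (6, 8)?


u x v = u_x*v_y - u_y*v_x = 1*8 - 0*6
= 8 - 0 = 8

8


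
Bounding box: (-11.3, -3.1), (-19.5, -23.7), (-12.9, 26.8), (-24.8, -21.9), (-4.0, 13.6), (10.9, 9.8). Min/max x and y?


x range: [-24.8, 10.9]
y range: [-23.7, 26.8]
Bounding box: (-24.8,-23.7) to (10.9,26.8)

(-24.8,-23.7) to (10.9,26.8)


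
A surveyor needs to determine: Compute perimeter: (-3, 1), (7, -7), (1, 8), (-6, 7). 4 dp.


Sides: (-3, 1)->(7, -7): sqrt(164) = 12.806248, (7, -7)->(1, 8): sqrt(261) = 16.155494, (1, 8)->(-6, 7): sqrt(50) = 7.071068, (-6, 7)->(-3, 1): sqrt(45) = 6.708204
Sum = 42.741014
Perimeter = 42.741

42.741


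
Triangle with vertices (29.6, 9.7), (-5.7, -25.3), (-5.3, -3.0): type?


Side lengths squared: AB^2=2471.09, BC^2=497.45, CA^2=1379.3
Sorted: [497.45, 1379.3, 2471.09]
By sides: Scalene, By angles: Obtuse

Scalene, Obtuse


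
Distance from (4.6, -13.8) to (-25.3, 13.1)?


dx=-29.9, dy=26.9
d^2 = (-29.9)^2 + 26.9^2 = 1617.62
d = sqrt(1617.62) = 40.2196

40.2196


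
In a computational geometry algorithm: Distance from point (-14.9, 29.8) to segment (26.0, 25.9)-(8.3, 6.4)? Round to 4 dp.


Project P onto AB: t = 0.9342 (clamped to [0,1])
Closest point on segment: (9.4653, 7.6838)
Distance: 32.9058

32.9058


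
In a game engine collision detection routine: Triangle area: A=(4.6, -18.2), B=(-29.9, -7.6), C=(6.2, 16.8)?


Area = |x_A(y_B-y_C) + x_B(y_C-y_A) + x_C(y_A-y_B)|/2
= |(-112.24) + (-1046.5) + (-65.72)|/2
= 1224.46/2 = 612.23

612.23


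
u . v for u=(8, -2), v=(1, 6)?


u . v = u_x*v_x + u_y*v_y = 8*1 + (-2)*6
= 8 + (-12) = -4

-4


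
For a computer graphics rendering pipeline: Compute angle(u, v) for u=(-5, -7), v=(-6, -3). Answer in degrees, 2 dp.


u.v = 51, |u| = sqrt(74) = 8.6023, |v| = sqrt(45) = 6.7082
cos(theta) = u.v/(|u||v|) = 51/sqrt(3330) = 0.883788
theta = acos(0.883788) = 27.9 degrees

27.9 degrees


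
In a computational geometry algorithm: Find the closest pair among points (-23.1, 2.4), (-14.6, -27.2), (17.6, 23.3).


d(P0,P1) = 30.7963, d(P0,P2) = 45.7526, d(P1,P2) = 59.8923
Closest: P0 and P1

Closest pair: (-23.1, 2.4) and (-14.6, -27.2), distance = 30.7963


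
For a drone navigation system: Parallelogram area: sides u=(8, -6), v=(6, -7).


|u x v| = |8*(-7) - (-6)*6|
= |(-56) - (-36)| = 20

20


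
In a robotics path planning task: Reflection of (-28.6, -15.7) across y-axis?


Reflection over y-axis: (x,y) -> (-x,y)
(-28.6, -15.7) -> (28.6, -15.7)

(28.6, -15.7)


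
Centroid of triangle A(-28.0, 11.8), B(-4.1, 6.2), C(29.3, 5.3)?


Centroid = ((x_A+x_B+x_C)/3, (y_A+y_B+y_C)/3)
= (((-28)+(-4.1)+29.3)/3, (11.8+6.2+5.3)/3)
= (-0.9333, 7.7667)

(-0.9333, 7.7667)


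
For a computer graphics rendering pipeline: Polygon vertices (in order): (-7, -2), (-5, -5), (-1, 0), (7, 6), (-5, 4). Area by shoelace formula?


Shoelace sum: ((-7)*(-5) - (-5)*(-2)) + ((-5)*0 - (-1)*(-5)) + ((-1)*6 - 7*0) + (7*4 - (-5)*6) + ((-5)*(-2) - (-7)*4)
= 110
Area = |110|/2 = 55

55


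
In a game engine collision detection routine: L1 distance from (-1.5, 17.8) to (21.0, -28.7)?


|(-1.5)-21| + |17.8-(-28.7)| = 22.5 + 46.5 = 69

69


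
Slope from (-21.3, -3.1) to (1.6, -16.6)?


slope = (y2-y1)/(x2-x1) = ((-16.6)-(-3.1))/(1.6-(-21.3)) = (-13.5)/22.9 = -0.5895

-0.5895


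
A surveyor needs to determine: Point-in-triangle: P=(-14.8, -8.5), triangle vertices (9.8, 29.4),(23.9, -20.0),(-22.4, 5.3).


Cross products: AB x AP = -1749.63, BC x BP = 446.66, CA x CP = -627.52
All same sign? no

No, outside


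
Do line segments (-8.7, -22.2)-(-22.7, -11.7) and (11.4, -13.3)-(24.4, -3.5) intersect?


Cross products: d1=81.28, d2=354.98, d3=-335.65, d4=-609.35
d1*d2 < 0 and d3*d4 < 0? no

No, they don't intersect


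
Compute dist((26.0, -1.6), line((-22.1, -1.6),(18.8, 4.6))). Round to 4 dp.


|cross product| = 298.22
|line direction| = sqrt(1711.25) = 41.3673
Distance = 298.22/sqrt(1711.25) = 7.2091

7.2091


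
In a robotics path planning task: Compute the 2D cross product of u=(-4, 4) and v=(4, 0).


u x v = u_x*v_y - u_y*v_x = (-4)*0 - 4*4
= 0 - 16 = -16

-16


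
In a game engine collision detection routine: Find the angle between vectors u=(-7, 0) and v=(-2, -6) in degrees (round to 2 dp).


u.v = 14, |u| = sqrt(49) = 7, |v| = sqrt(40) = 6.3246
cos(theta) = u.v/(|u||v|) = 14/sqrt(1960) = 0.316228
theta = acos(0.316228) = 71.57 degrees

71.57 degrees


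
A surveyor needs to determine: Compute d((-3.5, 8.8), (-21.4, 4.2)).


dx=-17.9, dy=-4.6
d^2 = (-17.9)^2 + (-4.6)^2 = 341.57
d = sqrt(341.57) = 18.4816

18.4816


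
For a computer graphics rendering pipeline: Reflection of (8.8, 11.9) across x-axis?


Reflection over x-axis: (x,y) -> (x,-y)
(8.8, 11.9) -> (8.8, -11.9)

(8.8, -11.9)


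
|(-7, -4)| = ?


|u| = sqrt((-7)^2 + (-4)^2) = sqrt(65) = 8.0623

8.0623


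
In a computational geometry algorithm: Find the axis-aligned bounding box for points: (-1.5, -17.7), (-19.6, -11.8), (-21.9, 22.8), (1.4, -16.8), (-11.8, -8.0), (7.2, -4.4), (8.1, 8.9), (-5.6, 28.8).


x range: [-21.9, 8.1]
y range: [-17.7, 28.8]
Bounding box: (-21.9,-17.7) to (8.1,28.8)

(-21.9,-17.7) to (8.1,28.8)


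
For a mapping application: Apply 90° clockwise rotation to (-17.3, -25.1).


90° CW: (x,y) -> (y, -x)
(-17.3,-25.1) -> (-25.1, 17.3)

(-25.1, 17.3)


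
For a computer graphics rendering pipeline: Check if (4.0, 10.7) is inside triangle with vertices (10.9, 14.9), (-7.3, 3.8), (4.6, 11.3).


Cross products: AB x AP = -0.15, BC x BP = -2.64, CA x CP = -1.62
All same sign? yes

Yes, inside


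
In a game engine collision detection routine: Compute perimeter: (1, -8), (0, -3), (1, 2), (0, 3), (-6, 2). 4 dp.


Sides: (1, -8)->(0, -3): sqrt(26) = 5.09902, (0, -3)->(1, 2): sqrt(26) = 5.09902, (1, 2)->(0, 3): sqrt(2) = 1.414214, (0, 3)->(-6, 2): sqrt(37) = 6.082763, (-6, 2)->(1, -8): sqrt(149) = 12.206556
Sum = 29.901573
Perimeter = 29.9016

29.9016


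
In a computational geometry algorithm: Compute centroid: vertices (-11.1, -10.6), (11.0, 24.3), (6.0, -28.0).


Centroid = ((x_A+x_B+x_C)/3, (y_A+y_B+y_C)/3)
= (((-11.1)+11+6)/3, ((-10.6)+24.3+(-28))/3)
= (1.9667, -4.7667)

(1.9667, -4.7667)


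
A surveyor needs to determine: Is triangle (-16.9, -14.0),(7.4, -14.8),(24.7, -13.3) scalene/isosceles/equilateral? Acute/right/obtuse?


Side lengths squared: AB^2=591.13, BC^2=301.54, CA^2=1731.05
Sorted: [301.54, 591.13, 1731.05]
By sides: Scalene, By angles: Obtuse

Scalene, Obtuse


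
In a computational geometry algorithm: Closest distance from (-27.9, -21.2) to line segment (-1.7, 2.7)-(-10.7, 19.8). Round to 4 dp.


Project P onto AB: t = 0 (clamped to [0,1])
Closest point on segment: (-1.7, 2.7)
Distance: 35.4634

35.4634


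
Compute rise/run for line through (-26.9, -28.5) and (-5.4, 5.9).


slope = (y2-y1)/(x2-x1) = (5.9-(-28.5))/((-5.4)-(-26.9)) = 34.4/21.5 = 1.6

1.6


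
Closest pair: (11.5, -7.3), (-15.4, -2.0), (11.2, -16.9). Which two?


d(P0,P1) = 27.4171, d(P0,P2) = 9.6047, d(P1,P2) = 30.4889
Closest: P0 and P2

Closest pair: (11.5, -7.3) and (11.2, -16.9), distance = 9.6047


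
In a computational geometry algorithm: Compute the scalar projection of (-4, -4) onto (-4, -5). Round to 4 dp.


u.v = 36, |v| = sqrt(41) = 6.4031
Scalar projection = u.v / |v| = 36 / sqrt(41) = 5.6223

5.6223


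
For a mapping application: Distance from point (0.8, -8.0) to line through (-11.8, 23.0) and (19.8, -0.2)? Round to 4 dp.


|cross product| = 687.28
|line direction| = sqrt(1536.8) = 39.202
Distance = 687.28/sqrt(1536.8) = 17.5317

17.5317


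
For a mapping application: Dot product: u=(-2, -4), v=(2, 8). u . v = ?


u . v = u_x*v_x + u_y*v_y = (-2)*2 + (-4)*8
= (-4) + (-32) = -36

-36


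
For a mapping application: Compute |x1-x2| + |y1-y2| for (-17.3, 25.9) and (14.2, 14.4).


|(-17.3)-14.2| + |25.9-14.4| = 31.5 + 11.5 = 43

43


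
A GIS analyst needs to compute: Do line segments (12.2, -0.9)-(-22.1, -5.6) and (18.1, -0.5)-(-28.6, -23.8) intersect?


Cross products: d1=-118.79, d2=-698.49, d3=14.01, d4=593.71
d1*d2 < 0 and d3*d4 < 0? no

No, they don't intersect


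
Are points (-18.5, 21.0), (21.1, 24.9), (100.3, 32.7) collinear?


Cross product: (21.1-(-18.5))*(32.7-21) - (24.9-21)*(100.3-(-18.5))
= 0

Yes, collinear


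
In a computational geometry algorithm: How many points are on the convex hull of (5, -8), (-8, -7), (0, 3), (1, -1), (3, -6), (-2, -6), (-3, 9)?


Convex hull vertices (CCW): (-8, -7), (5, -8), (0, 3), (-3, 9)
Count = 4

4


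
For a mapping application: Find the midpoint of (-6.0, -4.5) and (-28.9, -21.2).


M = (((-6)+(-28.9))/2, ((-4.5)+(-21.2))/2)
= (-17.45, -12.85)

(-17.45, -12.85)


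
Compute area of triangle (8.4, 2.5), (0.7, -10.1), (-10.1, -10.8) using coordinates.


Area = |x_A(y_B-y_C) + x_B(y_C-y_A) + x_C(y_A-y_B)|/2
= |5.88 + (-9.31) + (-127.26)|/2
= 130.69/2 = 65.345

65.345


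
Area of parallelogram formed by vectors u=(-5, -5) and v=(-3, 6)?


|u x v| = |(-5)*6 - (-5)*(-3)|
= |(-30) - 15| = 45

45


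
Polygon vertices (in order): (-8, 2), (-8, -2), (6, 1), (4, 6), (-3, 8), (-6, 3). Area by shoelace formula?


Shoelace sum: ((-8)*(-2) - (-8)*2) + ((-8)*1 - 6*(-2)) + (6*6 - 4*1) + (4*8 - (-3)*6) + ((-3)*3 - (-6)*8) + ((-6)*2 - (-8)*3)
= 169
Area = |169|/2 = 84.5

84.5


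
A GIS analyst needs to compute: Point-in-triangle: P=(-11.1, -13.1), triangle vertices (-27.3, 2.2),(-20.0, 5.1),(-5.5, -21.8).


Cross products: AB x AP = -158.67, BC x BP = -24.49, CA x CP = -55.26
All same sign? yes

Yes, inside


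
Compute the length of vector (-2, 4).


|u| = sqrt((-2)^2 + 4^2) = sqrt(20) = 4.4721

4.4721


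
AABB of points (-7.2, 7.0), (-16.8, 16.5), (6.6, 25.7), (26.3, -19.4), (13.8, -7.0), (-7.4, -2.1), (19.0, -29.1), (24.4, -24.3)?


x range: [-16.8, 26.3]
y range: [-29.1, 25.7]
Bounding box: (-16.8,-29.1) to (26.3,25.7)

(-16.8,-29.1) to (26.3,25.7)


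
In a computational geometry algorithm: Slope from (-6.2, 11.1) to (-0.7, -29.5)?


slope = (y2-y1)/(x2-x1) = ((-29.5)-11.1)/((-0.7)-(-6.2)) = (-40.6)/5.5 = -7.3818

-7.3818


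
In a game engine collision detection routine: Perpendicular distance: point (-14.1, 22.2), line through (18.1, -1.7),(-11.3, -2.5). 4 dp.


|cross product| = 728.42
|line direction| = sqrt(865) = 29.4109
Distance = 728.42/sqrt(865) = 24.767

24.767


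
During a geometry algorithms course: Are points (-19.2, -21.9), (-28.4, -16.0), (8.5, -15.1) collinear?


Cross product: ((-28.4)-(-19.2))*((-15.1)-(-21.9)) - ((-16)-(-21.9))*(8.5-(-19.2))
= -225.99

No, not collinear


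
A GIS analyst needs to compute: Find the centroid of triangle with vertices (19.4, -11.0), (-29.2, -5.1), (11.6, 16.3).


Centroid = ((x_A+x_B+x_C)/3, (y_A+y_B+y_C)/3)
= ((19.4+(-29.2)+11.6)/3, ((-11)+(-5.1)+16.3)/3)
= (0.6, 0.0667)

(0.6, 0.0667)


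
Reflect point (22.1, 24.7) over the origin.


Reflection over origin: (x,y) -> (-x,-y)
(22.1, 24.7) -> (-22.1, -24.7)

(-22.1, -24.7)


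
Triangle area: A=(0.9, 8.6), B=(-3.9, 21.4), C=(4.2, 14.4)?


Area = |x_A(y_B-y_C) + x_B(y_C-y_A) + x_C(y_A-y_B)|/2
= |6.3 + (-22.62) + (-53.76)|/2
= 70.08/2 = 35.04

35.04


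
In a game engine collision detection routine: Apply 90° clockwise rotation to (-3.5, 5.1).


90° CW: (x,y) -> (y, -x)
(-3.5,5.1) -> (5.1, 3.5)

(5.1, 3.5)


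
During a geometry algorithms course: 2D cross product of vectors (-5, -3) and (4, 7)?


u x v = u_x*v_y - u_y*v_x = (-5)*7 - (-3)*4
= (-35) - (-12) = -23

-23


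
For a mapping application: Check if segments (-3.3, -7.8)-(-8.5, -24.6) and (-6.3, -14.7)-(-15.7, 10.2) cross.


Cross products: d1=-139.56, d2=147.84, d3=-14.52, d4=-301.92
d1*d2 < 0 and d3*d4 < 0? no

No, they don't intersect


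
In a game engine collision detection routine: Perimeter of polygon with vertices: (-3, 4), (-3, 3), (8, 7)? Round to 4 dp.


Sides: (-3, 4)->(-3, 3): sqrt(1) = 1, (-3, 3)->(8, 7): sqrt(137) = 11.7047, (8, 7)->(-3, 4): sqrt(130) = 11.401754
Sum = 24.106454
Perimeter = 24.1065

24.1065


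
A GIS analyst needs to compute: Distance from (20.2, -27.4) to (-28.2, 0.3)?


dx=-48.4, dy=27.7
d^2 = (-48.4)^2 + 27.7^2 = 3109.85
d = sqrt(3109.85) = 55.766

55.766


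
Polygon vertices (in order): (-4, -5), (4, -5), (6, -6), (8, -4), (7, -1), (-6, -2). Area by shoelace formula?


Shoelace sum: ((-4)*(-5) - 4*(-5)) + (4*(-6) - 6*(-5)) + (6*(-4) - 8*(-6)) + (8*(-1) - 7*(-4)) + (7*(-2) - (-6)*(-1)) + ((-6)*(-5) - (-4)*(-2))
= 92
Area = |92|/2 = 46

46


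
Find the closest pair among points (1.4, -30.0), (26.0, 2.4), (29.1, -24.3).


d(P0,P1) = 40.6807, d(P0,P2) = 28.2804, d(P1,P2) = 26.8794
Closest: P1 and P2

Closest pair: (26.0, 2.4) and (29.1, -24.3), distance = 26.8794


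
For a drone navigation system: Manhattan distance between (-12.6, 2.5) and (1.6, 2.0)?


|(-12.6)-1.6| + |2.5-2| = 14.2 + 0.5 = 14.7

14.7


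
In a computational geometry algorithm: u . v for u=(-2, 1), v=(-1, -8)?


u . v = u_x*v_x + u_y*v_y = (-2)*(-1) + 1*(-8)
= 2 + (-8) = -6

-6


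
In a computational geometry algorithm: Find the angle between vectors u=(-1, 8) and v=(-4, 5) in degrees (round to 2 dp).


u.v = 44, |u| = sqrt(65) = 8.0623, |v| = sqrt(41) = 6.4031
cos(theta) = u.v/(|u||v|) = 44/sqrt(2665) = 0.852323
theta = acos(0.852323) = 31.53 degrees

31.53 degrees


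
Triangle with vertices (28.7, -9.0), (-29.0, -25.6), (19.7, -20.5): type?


Side lengths squared: AB^2=3604.85, BC^2=2397.7, CA^2=213.25
Sorted: [213.25, 2397.7, 3604.85]
By sides: Scalene, By angles: Obtuse

Scalene, Obtuse


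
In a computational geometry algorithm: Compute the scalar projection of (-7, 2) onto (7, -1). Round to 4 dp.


u.v = -51, |v| = sqrt(50) = 7.0711
Scalar projection = u.v / |v| = -51 / sqrt(50) = -7.2125

-7.2125


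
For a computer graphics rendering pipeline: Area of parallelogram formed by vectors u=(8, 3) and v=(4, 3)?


|u x v| = |8*3 - 3*4|
= |24 - 12| = 12

12


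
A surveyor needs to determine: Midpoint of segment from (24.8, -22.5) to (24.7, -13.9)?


M = ((24.8+24.7)/2, ((-22.5)+(-13.9))/2)
= (24.75, -18.2)

(24.75, -18.2)


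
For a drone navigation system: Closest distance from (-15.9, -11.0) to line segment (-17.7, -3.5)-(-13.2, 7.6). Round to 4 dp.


Project P onto AB: t = 0 (clamped to [0,1])
Closest point on segment: (-17.7, -3.5)
Distance: 7.713

7.713


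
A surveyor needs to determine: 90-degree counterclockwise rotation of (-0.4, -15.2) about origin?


90° CCW: (x,y) -> (-y, x)
(-0.4,-15.2) -> (15.2, -0.4)

(15.2, -0.4)


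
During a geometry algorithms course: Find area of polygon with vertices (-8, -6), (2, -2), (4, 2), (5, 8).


Shoelace sum: ((-8)*(-2) - 2*(-6)) + (2*2 - 4*(-2)) + (4*8 - 5*2) + (5*(-6) - (-8)*8)
= 96
Area = |96|/2 = 48

48


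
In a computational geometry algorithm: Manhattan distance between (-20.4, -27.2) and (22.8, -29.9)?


|(-20.4)-22.8| + |(-27.2)-(-29.9)| = 43.2 + 2.7 = 45.9

45.9


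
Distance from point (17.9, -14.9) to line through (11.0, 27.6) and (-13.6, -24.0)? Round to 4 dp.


|cross product| = 1401.54
|line direction| = sqrt(3267.72) = 57.164
Distance = 1401.54/sqrt(3267.72) = 24.5179

24.5179


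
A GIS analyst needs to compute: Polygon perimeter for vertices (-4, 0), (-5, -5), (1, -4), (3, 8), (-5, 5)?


Sides: (-4, 0)->(-5, -5): sqrt(26) = 5.09902, (-5, -5)->(1, -4): sqrt(37) = 6.082763, (1, -4)->(3, 8): sqrt(148) = 12.165525, (3, 8)->(-5, 5): sqrt(73) = 8.544004, (-5, 5)->(-4, 0): sqrt(26) = 5.09902
Sum = 36.990332
Perimeter = 36.9903

36.9903


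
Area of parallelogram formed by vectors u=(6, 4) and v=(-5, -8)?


|u x v| = |6*(-8) - 4*(-5)|
= |(-48) - (-20)| = 28

28


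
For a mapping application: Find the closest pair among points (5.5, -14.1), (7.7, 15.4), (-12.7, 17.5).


d(P0,P1) = 29.5819, d(P0,P2) = 36.4664, d(P1,P2) = 20.5078
Closest: P1 and P2

Closest pair: (7.7, 15.4) and (-12.7, 17.5), distance = 20.5078


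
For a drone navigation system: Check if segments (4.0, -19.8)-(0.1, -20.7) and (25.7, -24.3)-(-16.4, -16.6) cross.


Cross products: d1=-22.36, d2=45.56, d3=37.08, d4=-30.84
d1*d2 < 0 and d3*d4 < 0? yes

Yes, they intersect


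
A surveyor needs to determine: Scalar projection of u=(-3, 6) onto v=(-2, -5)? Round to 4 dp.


u.v = -24, |v| = sqrt(29) = 5.3852
Scalar projection = u.v / |v| = -24 / sqrt(29) = -4.4567

-4.4567


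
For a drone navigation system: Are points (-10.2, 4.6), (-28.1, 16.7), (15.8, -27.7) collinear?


Cross product: ((-28.1)-(-10.2))*((-27.7)-4.6) - (16.7-4.6)*(15.8-(-10.2))
= 263.57

No, not collinear


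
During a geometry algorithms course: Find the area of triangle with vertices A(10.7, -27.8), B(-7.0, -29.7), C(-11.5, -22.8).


Area = |x_A(y_B-y_C) + x_B(y_C-y_A) + x_C(y_A-y_B)|/2
= |(-73.83) + (-35) + (-21.85)|/2
= 130.68/2 = 65.34

65.34


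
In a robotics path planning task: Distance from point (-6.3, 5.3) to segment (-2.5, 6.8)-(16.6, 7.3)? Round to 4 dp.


Project P onto AB: t = 0 (clamped to [0,1])
Closest point on segment: (-2.5, 6.8)
Distance: 4.0853

4.0853


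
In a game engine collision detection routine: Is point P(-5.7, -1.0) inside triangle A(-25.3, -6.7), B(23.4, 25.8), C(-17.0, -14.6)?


Cross products: AB x AP = -359.41, BC x BP = -92.92, CA x CP = -202.15
All same sign? yes

Yes, inside


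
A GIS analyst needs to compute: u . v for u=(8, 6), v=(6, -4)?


u . v = u_x*v_x + u_y*v_y = 8*6 + 6*(-4)
= 48 + (-24) = 24

24


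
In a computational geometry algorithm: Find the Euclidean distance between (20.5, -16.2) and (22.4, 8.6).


dx=1.9, dy=24.8
d^2 = 1.9^2 + 24.8^2 = 618.65
d = sqrt(618.65) = 24.8727

24.8727


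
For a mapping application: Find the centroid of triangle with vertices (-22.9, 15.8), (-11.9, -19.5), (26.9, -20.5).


Centroid = ((x_A+x_B+x_C)/3, (y_A+y_B+y_C)/3)
= (((-22.9)+(-11.9)+26.9)/3, (15.8+(-19.5)+(-20.5))/3)
= (-2.6333, -8.0667)

(-2.6333, -8.0667)


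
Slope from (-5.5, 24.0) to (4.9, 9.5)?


slope = (y2-y1)/(x2-x1) = (9.5-24)/(4.9-(-5.5)) = (-14.5)/10.4 = -1.3942

-1.3942


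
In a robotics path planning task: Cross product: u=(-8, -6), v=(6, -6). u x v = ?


u x v = u_x*v_y - u_y*v_x = (-8)*(-6) - (-6)*6
= 48 - (-36) = 84

84


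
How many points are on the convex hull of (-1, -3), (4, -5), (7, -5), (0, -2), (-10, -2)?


Convex hull vertices (CCW): (-10, -2), (4, -5), (7, -5), (0, -2)
Count = 4

4


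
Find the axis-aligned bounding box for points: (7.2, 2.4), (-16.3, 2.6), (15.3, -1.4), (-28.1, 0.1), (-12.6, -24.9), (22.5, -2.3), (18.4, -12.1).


x range: [-28.1, 22.5]
y range: [-24.9, 2.6]
Bounding box: (-28.1,-24.9) to (22.5,2.6)

(-28.1,-24.9) to (22.5,2.6)


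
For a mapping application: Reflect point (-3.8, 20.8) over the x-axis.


Reflection over x-axis: (x,y) -> (x,-y)
(-3.8, 20.8) -> (-3.8, -20.8)

(-3.8, -20.8)


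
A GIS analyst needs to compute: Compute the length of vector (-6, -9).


|u| = sqrt((-6)^2 + (-9)^2) = sqrt(117) = 10.8167

10.8167


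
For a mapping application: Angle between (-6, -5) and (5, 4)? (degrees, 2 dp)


u.v = -50, |u| = sqrt(61) = 7.8102, |v| = sqrt(41) = 6.4031
cos(theta) = u.v/(|u||v|) = -50/sqrt(2501) = -0.9998
theta = acos(-0.9998) = 178.85 degrees

178.85 degrees


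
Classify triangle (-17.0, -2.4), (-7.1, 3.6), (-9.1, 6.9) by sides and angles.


Side lengths squared: AB^2=134.01, BC^2=14.89, CA^2=148.9
Sorted: [14.89, 134.01, 148.9]
By sides: Scalene, By angles: Right

Scalene, Right


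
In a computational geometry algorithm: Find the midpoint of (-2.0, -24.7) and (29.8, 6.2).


M = (((-2)+29.8)/2, ((-24.7)+6.2)/2)
= (13.9, -9.25)

(13.9, -9.25)


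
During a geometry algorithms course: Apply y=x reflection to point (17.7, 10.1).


Reflection over y=x: (x,y) -> (y,x)
(17.7, 10.1) -> (10.1, 17.7)

(10.1, 17.7)


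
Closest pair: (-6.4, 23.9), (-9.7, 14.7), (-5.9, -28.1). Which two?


d(P0,P1) = 9.7739, d(P0,P2) = 52.0024, d(P1,P2) = 42.9684
Closest: P0 and P1

Closest pair: (-6.4, 23.9) and (-9.7, 14.7), distance = 9.7739


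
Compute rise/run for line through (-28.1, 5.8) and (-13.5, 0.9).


slope = (y2-y1)/(x2-x1) = (0.9-5.8)/((-13.5)-(-28.1)) = (-4.9)/14.6 = -0.3356

-0.3356


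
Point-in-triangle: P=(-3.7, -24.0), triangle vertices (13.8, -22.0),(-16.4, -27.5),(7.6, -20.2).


Cross products: AB x AP = -35.85, BC x BP = -8.71, CA x CP = -43.9
All same sign? yes

Yes, inside


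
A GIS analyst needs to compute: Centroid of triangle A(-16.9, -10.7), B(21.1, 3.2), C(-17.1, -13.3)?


Centroid = ((x_A+x_B+x_C)/3, (y_A+y_B+y_C)/3)
= (((-16.9)+21.1+(-17.1))/3, ((-10.7)+3.2+(-13.3))/3)
= (-4.3, -6.9333)

(-4.3, -6.9333)


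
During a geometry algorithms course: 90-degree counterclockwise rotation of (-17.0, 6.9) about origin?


90° CCW: (x,y) -> (-y, x)
(-17,6.9) -> (-6.9, -17)

(-6.9, -17)


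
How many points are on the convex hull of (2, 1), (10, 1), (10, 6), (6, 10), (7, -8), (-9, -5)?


Convex hull vertices (CCW): (-9, -5), (7, -8), (10, 1), (10, 6), (6, 10)
Count = 5

5


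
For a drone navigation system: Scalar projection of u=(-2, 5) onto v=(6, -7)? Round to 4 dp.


u.v = -47, |v| = sqrt(85) = 9.2195
Scalar projection = u.v / |v| = -47 / sqrt(85) = -5.0979

-5.0979


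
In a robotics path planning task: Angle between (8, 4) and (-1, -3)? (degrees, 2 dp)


u.v = -20, |u| = sqrt(80) = 8.9443, |v| = sqrt(10) = 3.1623
cos(theta) = u.v/(|u||v|) = -20/sqrt(800) = -0.707107
theta = acos(-0.707107) = 135 degrees

135 degrees
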